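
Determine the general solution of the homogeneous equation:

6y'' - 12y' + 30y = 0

Characteristic equation: 6r² - 12r + 30 = 0
Divide by 6: r² - 2r + 5 = 0
Roots: r = 1 ± 2i (complex conjugates)
General solution: y = e^x(C₁cos(2x) + C₂sin(2x))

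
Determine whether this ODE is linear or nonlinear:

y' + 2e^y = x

Nonlinear (e^y is nonlinear in y)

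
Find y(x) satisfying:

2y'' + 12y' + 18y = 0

Characteristic equation: 2r² + 12r + 18 = 0
Divide by 2: r² + 6r + 9 = 0
Factored: (r + 3)² = 0
Repeated root: r = -3
General solution: y = (C₁ + C₂x)e^(-3x)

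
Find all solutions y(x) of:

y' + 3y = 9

Using integrating factor method:

General solution: y = 3 + Ce^(-3x)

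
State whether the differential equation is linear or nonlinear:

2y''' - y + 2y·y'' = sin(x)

Nonlinear (y·y'' term)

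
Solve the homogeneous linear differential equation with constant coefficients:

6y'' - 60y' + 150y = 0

Characteristic equation: 6r² - 60r + 150 = 0
Divide by 6: r² - 10r + 25 = 0
Factored: (r - 5)² = 0
Repeated root: r = 5
General solution: y = (C₁ + C₂x)e^(5x)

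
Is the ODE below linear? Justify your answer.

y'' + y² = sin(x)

No. Nonlinear (y² term)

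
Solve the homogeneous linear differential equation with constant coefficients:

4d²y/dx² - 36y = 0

Characteristic equation: 4r² - 36 = 0
Divide by 4: r² - 9 = 0
Roots: r = 3, -3 (distinct real)
General solution: y = C₁e^(3x) + C₂e^(-3x)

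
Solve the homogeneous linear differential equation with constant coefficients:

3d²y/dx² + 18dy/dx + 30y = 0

Characteristic equation: 3r² + 18r + 30 = 0
Divide by 3: r² + 6r + 10 = 0
Roots: r = -3 ± i (complex conjugates)
General solution: y = e^(-3x)(C₁cos(x) + C₂sin(x))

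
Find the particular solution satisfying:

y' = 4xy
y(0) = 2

General solution: y = Ce^(2x²)
Applying IC y(0) = 2:
Particular solution: y = 2e^(2x²)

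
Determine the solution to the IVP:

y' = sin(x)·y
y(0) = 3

General solution: y = Ce^(-cos(x))
Applying IC y(0) = 3:
Particular solution: y = 3e^(1-cos(x))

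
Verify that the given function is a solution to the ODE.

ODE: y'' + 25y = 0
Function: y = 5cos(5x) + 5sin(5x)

Verification:
y'' = -125cos(5x) - 125sin(5x)
y'' + 25y = 0 ✓

Yes, it is a solution.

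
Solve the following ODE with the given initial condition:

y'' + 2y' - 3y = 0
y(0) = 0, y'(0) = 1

General solution: y = C₁e^x + C₂e^(-3x)
Applying ICs: C₁ = 1/4, C₂ = -1/4
Particular solution: y = (1/4)e^x - (1/4)e^(-3x)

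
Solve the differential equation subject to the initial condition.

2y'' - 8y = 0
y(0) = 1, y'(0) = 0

General solution: y = C₁e^(2x) + C₂e^(-2x)
Applying ICs: C₁ = 1/2, C₂ = 1/2
Particular solution: y = (1/2)e^(2x) + (1/2)e^(-2x)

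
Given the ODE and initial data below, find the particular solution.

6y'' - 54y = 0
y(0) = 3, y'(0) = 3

General solution: y = C₁e^(3x) + C₂e^(-3x)
Applying ICs: C₁ = 2, C₂ = 1
Particular solution: y = 2e^(3x) + e^(-3x)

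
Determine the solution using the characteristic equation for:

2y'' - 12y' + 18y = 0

Characteristic equation: 2r² - 12r + 18 = 0
Divide by 2: r² - 6r + 9 = 0
Factored: (r - 3)² = 0
Repeated root: r = 3
General solution: y = (C₁ + C₂x)e^(3x)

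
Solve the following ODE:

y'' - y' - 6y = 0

Characteristic equation: r² - r - 6 = 0
Roots: r = 3, -2 (distinct real)
General solution: y = C₁e^(3x) + C₂e^(-2x)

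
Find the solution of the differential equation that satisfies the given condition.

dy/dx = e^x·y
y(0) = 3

General solution: y = Ce^(e^x)
Applying IC y(0) = 3:
Particular solution: y = 3e^(e^x - 1)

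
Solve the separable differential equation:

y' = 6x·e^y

Separating variables and integrating:
-e^(-y) = 3x² + C

General solution: y = -ln(C - 3x²)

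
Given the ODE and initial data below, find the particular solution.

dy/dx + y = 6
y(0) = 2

General solution: y = 6 + Ce^(-x)
Applying y(0) = 2: C = 2 - 6 = -4
Particular solution: y = 6 - 4e^(-x)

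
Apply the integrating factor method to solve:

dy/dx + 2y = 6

Using integrating factor method:

General solution: y = 3 + Ce^(-2x)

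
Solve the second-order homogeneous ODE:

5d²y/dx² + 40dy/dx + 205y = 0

Characteristic equation: 5r² + 40r + 205 = 0
Divide by 5: r² + 8r + 41 = 0
Roots: r = -4 ± 5i (complex conjugates)
General solution: y = e^(-4x)(C₁cos(5x) + C₂sin(5x))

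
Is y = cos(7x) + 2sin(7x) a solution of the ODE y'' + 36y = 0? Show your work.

Verification:
y'' = -49cos(7x) - 98sin(7x)
y'' + 36y ≠ 0 (frequency mismatch: got 49 instead of 36)

No, it is not a solution.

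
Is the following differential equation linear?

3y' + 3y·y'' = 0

No. Nonlinear (y·y'' term)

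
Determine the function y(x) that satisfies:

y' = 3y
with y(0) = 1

General solution: y = Ce^(3x)
Applying IC y(0) = 1:
Particular solution: y = e^(3x)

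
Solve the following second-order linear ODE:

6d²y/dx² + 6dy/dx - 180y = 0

Characteristic equation: 6r² + 6r - 180 = 0
Divide by 6: r² + r - 30 = 0
Roots: r = 5, -6 (distinct real)
General solution: y = C₁e^(5x) + C₂e^(-6x)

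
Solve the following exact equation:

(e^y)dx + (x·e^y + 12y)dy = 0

Verify exactness: ∂M/∂y = ∂N/∂x ✓
Find F(x,y) such that ∂F/∂x = M, ∂F/∂y = N
Solution: x·e^y + 6y² = C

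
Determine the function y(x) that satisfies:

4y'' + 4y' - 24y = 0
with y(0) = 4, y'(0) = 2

General solution: y = C₁e^(2x) + C₂e^(-3x)
Applying ICs: C₁ = 14/5, C₂ = 6/5
Particular solution: y = (14/5)e^(2x) + (6/5)e^(-3x)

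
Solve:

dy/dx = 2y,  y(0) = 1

General solution: y = Ce^(2x)
Applying IC y(0) = 1:
Particular solution: y = e^(2x)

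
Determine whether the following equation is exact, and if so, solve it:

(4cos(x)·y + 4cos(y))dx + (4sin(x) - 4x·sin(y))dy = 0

Verify exactness: ∂M/∂y = ∂N/∂x ✓
Find F(x,y) such that ∂F/∂x = M, ∂F/∂y = N
Solution: 4sin(x)·y + 4x·cos(y) = C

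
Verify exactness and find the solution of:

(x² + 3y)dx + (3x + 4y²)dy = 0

Verify exactness: ∂M/∂y = ∂N/∂x ✓
Find F(x,y) such that ∂F/∂x = M, ∂F/∂y = N
Solution: x³/3 + 3xy + 4y³/3 = C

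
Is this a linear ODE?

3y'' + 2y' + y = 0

Yes. Linear (y and its derivatives appear to the first power only, no products of y terms)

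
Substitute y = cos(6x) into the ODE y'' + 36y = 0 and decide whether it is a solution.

Verification:
y'' = -36cos(6x)
y'' + 36y = 0 ✓

Yes, it is a solution.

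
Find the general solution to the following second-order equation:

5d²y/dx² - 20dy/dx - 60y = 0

Characteristic equation: 5r² - 20r - 60 = 0
Divide by 5: r² - 4r - 12 = 0
Roots: r = 6, -2 (distinct real)
General solution: y = C₁e^(6x) + C₂e^(-2x)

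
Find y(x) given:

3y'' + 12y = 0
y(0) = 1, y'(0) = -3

General solution: y = C₁cos(2x) + C₂sin(2x)
Complex roots r = ±2i
Applying ICs: C₁ = 1, C₂ = -3/2
Particular solution: y = cos(2x) - (3/2)sin(2x)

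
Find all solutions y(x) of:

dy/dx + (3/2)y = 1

Using integrating factor method:

General solution: y = 2/3 + Ce^(-3x/2)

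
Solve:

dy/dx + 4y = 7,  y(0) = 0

General solution: y = 7/4 + Ce^(-4x)
Applying y(0) = 0: C = 0 - 7/4 = -7/4
Particular solution: y = 7/4 - (7/4)e^(-4x)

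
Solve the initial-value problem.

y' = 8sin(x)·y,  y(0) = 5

General solution: y = Ce^(-8cos(x))
Applying IC y(0) = 5:
Particular solution: y = 5e^(8(1-cos(x)))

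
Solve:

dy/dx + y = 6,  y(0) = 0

General solution: y = 6 + Ce^(-x)
Applying y(0) = 0: C = 0 - 6 = -6
Particular solution: y = 6 - 6e^(-x)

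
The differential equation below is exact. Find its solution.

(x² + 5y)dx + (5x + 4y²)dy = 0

Verify exactness: ∂M/∂y = ∂N/∂x ✓
Find F(x,y) such that ∂F/∂x = M, ∂F/∂y = N
Solution: x³/3 + 5xy + 4y³/3 = C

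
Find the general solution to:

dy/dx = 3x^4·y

Separating variables and integrating:
ln|y| = 3x^5/5 + C

General solution: y = Ce^(3x^5/5)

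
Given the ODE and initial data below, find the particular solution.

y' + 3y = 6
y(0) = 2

General solution: y = 2 + Ce^(-3x)
Applying y(0) = 2: C = 2 - 2 = 0
Particular solution: y = 2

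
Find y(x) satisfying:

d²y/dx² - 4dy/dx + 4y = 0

Characteristic equation: r² - 4r + 4 = 0
Factored: (r - 2)² = 0
Repeated root: r = 2
General solution: y = (C₁ + C₂x)e^(2x)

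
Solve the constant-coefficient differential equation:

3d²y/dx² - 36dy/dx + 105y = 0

Characteristic equation: 3r² - 36r + 105 = 0
Divide by 3: r² - 12r + 35 = 0
Roots: r = 5, 7 (distinct real)
General solution: y = C₁e^(5x) + C₂e^(7x)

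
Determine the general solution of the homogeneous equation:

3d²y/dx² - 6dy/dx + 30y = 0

Characteristic equation: 3r² - 6r + 30 = 0
Divide by 3: r² - 2r + 10 = 0
Roots: r = 1 ± 3i (complex conjugates)
General solution: y = e^x(C₁cos(3x) + C₂sin(3x))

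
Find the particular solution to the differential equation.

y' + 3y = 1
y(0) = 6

General solution: y = 1/3 + Ce^(-3x)
Applying y(0) = 6: C = 6 - 1/3 = 17/3
Particular solution: y = 1/3 + (17/3)e^(-3x)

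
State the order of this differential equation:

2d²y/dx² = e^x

The order is 2 (highest derivative is of order 2).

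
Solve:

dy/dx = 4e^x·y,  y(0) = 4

General solution: y = Ce^(4e^x)
Applying IC y(0) = 4:
Particular solution: y = 4e^(4(e^x - 1))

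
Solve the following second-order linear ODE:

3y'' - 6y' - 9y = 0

Characteristic equation: 3r² - 6r - 9 = 0
Divide by 3: r² - 2r - 3 = 0
Roots: r = 3, -1 (distinct real)
General solution: y = C₁e^(3x) + C₂e^(-x)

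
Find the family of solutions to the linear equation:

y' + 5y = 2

Using integrating factor method:

General solution: y = 2/5 + Ce^(-5x)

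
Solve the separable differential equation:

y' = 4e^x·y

Separating variables and integrating:
ln|y| = 4e^x + C

General solution: y = Ce^(4e^x)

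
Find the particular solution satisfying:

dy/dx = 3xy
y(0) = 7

General solution: y = Ce^(3x²/2)
Applying IC y(0) = 7:
Particular solution: y = 7e^(3x²/2)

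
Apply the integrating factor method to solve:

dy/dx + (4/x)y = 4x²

Using integrating factor method:

General solution: y = (4/7)x^3 + Cx^(-4)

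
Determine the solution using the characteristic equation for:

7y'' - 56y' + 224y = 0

Characteristic equation: 7r² - 56r + 224 = 0
Divide by 7: r² - 8r + 32 = 0
Roots: r = 4 ± 4i (complex conjugates)
General solution: y = e^(4x)(C₁cos(4x) + C₂sin(4x))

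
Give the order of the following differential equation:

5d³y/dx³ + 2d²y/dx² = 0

The order is 3 (highest derivative is of order 3).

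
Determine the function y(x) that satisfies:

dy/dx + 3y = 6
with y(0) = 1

General solution: y = 2 + Ce^(-3x)
Applying y(0) = 1: C = 1 - 2 = -1
Particular solution: y = 2 - e^(-3x)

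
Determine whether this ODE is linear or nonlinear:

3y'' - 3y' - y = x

Linear (y and its derivatives appear to the first power only, no products of y terms)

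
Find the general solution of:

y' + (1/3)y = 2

Using integrating factor method:

General solution: y = 6 + Ce^(-x/3)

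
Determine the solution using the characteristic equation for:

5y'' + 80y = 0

Characteristic equation: 5r² + 80 = 0
Divide by 5: r² + 16 = 0
Roots: r = ±4i (complex conjugates)
General solution: y = C₁cos(4x) + C₂sin(4x)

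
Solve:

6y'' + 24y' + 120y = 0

Characteristic equation: 6r² + 24r + 120 = 0
Divide by 6: r² + 4r + 20 = 0
Roots: r = -2 ± 4i (complex conjugates)
General solution: y = e^(-2x)(C₁cos(4x) + C₂sin(4x))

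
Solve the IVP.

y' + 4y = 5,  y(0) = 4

General solution: y = 5/4 + Ce^(-4x)
Applying y(0) = 4: C = 4 - 5/4 = 11/4
Particular solution: y = 5/4 + (11/4)e^(-4x)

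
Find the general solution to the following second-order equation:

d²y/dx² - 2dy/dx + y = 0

Characteristic equation: r² - 2r + 1 = 0
Factored: (r - 1)² = 0
Repeated root: r = 1
General solution: y = (C₁ + C₂x)e^x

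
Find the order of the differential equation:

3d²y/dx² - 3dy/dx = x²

The order is 2 (highest derivative is of order 2).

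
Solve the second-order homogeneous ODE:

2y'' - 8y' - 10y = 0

Characteristic equation: 2r² - 8r - 10 = 0
Divide by 2: r² - 4r - 5 = 0
Roots: r = 5, -1 (distinct real)
General solution: y = C₁e^(5x) + C₂e^(-x)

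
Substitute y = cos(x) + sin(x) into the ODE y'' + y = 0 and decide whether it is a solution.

Verification:
y'' = -cos(x) - sin(x)
y'' + y = 0 ✓

Yes, it is a solution.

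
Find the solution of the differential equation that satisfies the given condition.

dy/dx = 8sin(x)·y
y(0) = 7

General solution: y = Ce^(-8cos(x))
Applying IC y(0) = 7:
Particular solution: y = 7e^(8(1-cos(x)))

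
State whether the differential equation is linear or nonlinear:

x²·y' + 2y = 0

Linear (y and its derivatives appear to the first power only, no products of y terms)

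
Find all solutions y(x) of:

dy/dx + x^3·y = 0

Using integrating factor method:

General solution: y = Ce^(-x^4/4)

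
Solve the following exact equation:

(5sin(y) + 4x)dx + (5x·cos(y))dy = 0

Verify exactness: ∂M/∂y = ∂N/∂x ✓
Find F(x,y) such that ∂F/∂x = M, ∂F/∂y = N
Solution: 5x·sin(y) + 2x² = C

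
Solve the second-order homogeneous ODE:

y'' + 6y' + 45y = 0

Characteristic equation: r² + 6r + 45 = 0
Roots: r = -3 ± 6i (complex conjugates)
General solution: y = e^(-3x)(C₁cos(6x) + C₂sin(6x))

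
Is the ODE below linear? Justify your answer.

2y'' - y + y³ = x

No. Nonlinear (y³ term)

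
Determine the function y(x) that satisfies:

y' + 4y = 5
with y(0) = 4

General solution: y = 5/4 + Ce^(-4x)
Applying y(0) = 4: C = 4 - 5/4 = 11/4
Particular solution: y = 5/4 + (11/4)e^(-4x)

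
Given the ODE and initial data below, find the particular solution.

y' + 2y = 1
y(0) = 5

General solution: y = 1/2 + Ce^(-2x)
Applying y(0) = 5: C = 5 - 1/2 = 9/2
Particular solution: y = 1/2 + (9/2)e^(-2x)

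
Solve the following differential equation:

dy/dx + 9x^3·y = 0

Using integrating factor method:

General solution: y = Ce^(-9x^4/4)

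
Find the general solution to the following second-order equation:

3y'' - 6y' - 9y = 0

Characteristic equation: 3r² - 6r - 9 = 0
Divide by 3: r² - 2r - 3 = 0
Roots: r = 3, -1 (distinct real)
General solution: y = C₁e^(3x) + C₂e^(-x)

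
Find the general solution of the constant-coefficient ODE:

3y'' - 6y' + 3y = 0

Characteristic equation: 3r² - 6r + 3 = 0
Divide by 3: r² - 2r + 1 = 0
Factored: (r - 1)² = 0
Repeated root: r = 1
General solution: y = (C₁ + C₂x)e^x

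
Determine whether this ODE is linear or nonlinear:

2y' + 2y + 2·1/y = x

Nonlinear (1/y term)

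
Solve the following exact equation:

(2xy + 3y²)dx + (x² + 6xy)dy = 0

Verify exactness: ∂M/∂y = ∂N/∂x ✓
Find F(x,y) such that ∂F/∂x = M, ∂F/∂y = N
Solution: x²y + 3xy² = C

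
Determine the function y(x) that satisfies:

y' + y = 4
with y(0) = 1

General solution: y = 4 + Ce^(-x)
Applying y(0) = 1: C = 1 - 4 = -3
Particular solution: y = 4 - 3e^(-x)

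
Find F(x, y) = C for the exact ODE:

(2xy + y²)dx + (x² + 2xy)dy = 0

Verify exactness: ∂M/∂y = ∂N/∂x ✓
Find F(x,y) such that ∂F/∂x = M, ∂F/∂y = N
Solution: x²y + xy² = C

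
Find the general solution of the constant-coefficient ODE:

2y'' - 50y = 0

Characteristic equation: 2r² - 50 = 0
Divide by 2: r² - 25 = 0
Roots: r = 5, -5 (distinct real)
General solution: y = C₁e^(5x) + C₂e^(-5x)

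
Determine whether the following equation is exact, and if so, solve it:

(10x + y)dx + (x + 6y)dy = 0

Verify exactness: ∂M/∂y = ∂N/∂x ✓
Find F(x,y) such that ∂F/∂x = M, ∂F/∂y = N
Solution: 5x² + xy + 3y² = C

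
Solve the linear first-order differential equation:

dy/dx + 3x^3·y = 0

Using integrating factor method:

General solution: y = Ce^(-3x^4/4)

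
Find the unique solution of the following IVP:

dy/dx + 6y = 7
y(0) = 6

General solution: y = 7/6 + Ce^(-6x)
Applying y(0) = 6: C = 6 - 7/6 = 29/6
Particular solution: y = 7/6 + (29/6)e^(-6x)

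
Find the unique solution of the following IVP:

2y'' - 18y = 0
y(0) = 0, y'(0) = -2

General solution: y = C₁e^(3x) + C₂e^(-3x)
Applying ICs: C₁ = -1/3, C₂ = 1/3
Particular solution: y = -(1/3)e^(3x) + (1/3)e^(-3x)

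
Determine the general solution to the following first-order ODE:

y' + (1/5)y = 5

Using integrating factor method:

General solution: y = 25 + Ce^(-x/5)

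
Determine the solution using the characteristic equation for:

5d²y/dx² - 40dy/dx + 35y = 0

Characteristic equation: 5r² - 40r + 35 = 0
Divide by 5: r² - 8r + 7 = 0
Roots: r = 1, 7 (distinct real)
General solution: y = C₁e^x + C₂e^(7x)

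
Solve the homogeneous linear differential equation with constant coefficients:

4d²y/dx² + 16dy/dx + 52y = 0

Characteristic equation: 4r² + 16r + 52 = 0
Divide by 4: r² + 4r + 13 = 0
Roots: r = -2 ± 3i (complex conjugates)
General solution: y = e^(-2x)(C₁cos(3x) + C₂sin(3x))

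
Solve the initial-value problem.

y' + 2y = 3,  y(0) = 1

General solution: y = 3/2 + Ce^(-2x)
Applying y(0) = 1: C = 1 - 3/2 = -1/2
Particular solution: y = 3/2 - (1/2)e^(-2x)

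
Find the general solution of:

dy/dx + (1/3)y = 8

Using integrating factor method:

General solution: y = 24 + Ce^(-x/3)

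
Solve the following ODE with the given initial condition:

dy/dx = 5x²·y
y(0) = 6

General solution: y = Ce^(5x³/3)
Applying IC y(0) = 6:
Particular solution: y = 6e^(5x³/3)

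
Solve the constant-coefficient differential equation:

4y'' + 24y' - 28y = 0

Characteristic equation: 4r² + 24r - 28 = 0
Divide by 4: r² + 6r - 7 = 0
Roots: r = 1, -7 (distinct real)
General solution: y = C₁e^x + C₂e^(-7x)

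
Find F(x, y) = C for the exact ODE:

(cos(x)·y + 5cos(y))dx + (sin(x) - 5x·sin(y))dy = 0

Verify exactness: ∂M/∂y = ∂N/∂x ✓
Find F(x,y) such that ∂F/∂x = M, ∂F/∂y = N
Solution: sin(x)·y + 5x·cos(y) = C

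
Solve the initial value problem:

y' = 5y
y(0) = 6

General solution: y = Ce^(5x)
Applying IC y(0) = 6:
Particular solution: y = 6e^(5x)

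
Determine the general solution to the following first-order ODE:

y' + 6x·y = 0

Using integrating factor method:

General solution: y = Ce^(-3x^2)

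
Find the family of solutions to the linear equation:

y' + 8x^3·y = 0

Using integrating factor method:

General solution: y = Ce^(-2x^4)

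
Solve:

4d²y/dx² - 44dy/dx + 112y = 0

Characteristic equation: 4r² - 44r + 112 = 0
Divide by 4: r² - 11r + 28 = 0
Roots: r = 4, 7 (distinct real)
General solution: y = C₁e^(4x) + C₂e^(7x)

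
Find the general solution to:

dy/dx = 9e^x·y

Separating variables and integrating:
ln|y| = 9e^x + C

General solution: y = Ce^(9e^x)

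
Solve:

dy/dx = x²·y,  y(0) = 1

General solution: y = Ce^(x³/3)
Applying IC y(0) = 1:
Particular solution: y = e^(x³/3)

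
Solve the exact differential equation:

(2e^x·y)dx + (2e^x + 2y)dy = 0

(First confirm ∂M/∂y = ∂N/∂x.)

Verify exactness: ∂M/∂y = ∂N/∂x ✓
Find F(x,y) such that ∂F/∂x = M, ∂F/∂y = N
Solution: 2e^x·y + y² = C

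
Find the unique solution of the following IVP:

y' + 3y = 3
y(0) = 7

General solution: y = 1 + Ce^(-3x)
Applying y(0) = 7: C = 7 - 1 = 6
Particular solution: y = 1 + 6e^(-3x)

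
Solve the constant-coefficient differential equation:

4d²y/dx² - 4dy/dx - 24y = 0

Characteristic equation: 4r² - 4r - 24 = 0
Divide by 4: r² - r - 6 = 0
Roots: r = 3, -2 (distinct real)
General solution: y = C₁e^(3x) + C₂e^(-2x)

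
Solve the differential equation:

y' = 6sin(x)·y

Separating variables and integrating:
ln|y| = -6cos(x) + C

General solution: y = Ce^(-6cos(x))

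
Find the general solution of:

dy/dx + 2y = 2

Using integrating factor method:

General solution: y = 1 + Ce^(-2x)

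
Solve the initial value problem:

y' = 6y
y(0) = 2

General solution: y = Ce^(6x)
Applying IC y(0) = 2:
Particular solution: y = 2e^(6x)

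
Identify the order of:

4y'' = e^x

The order is 2 (highest derivative is of order 2).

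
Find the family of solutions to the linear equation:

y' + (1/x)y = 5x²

Using integrating factor method:

General solution: y = (5/4)x^3 + C/x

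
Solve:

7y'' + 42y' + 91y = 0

Characteristic equation: 7r² + 42r + 91 = 0
Divide by 7: r² + 6r + 13 = 0
Roots: r = -3 ± 2i (complex conjugates)
General solution: y = e^(-3x)(C₁cos(2x) + C₂sin(2x))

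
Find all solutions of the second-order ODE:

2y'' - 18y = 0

Characteristic equation: 2r² - 18 = 0
Divide by 2: r² - 9 = 0
Roots: r = 3, -3 (distinct real)
General solution: y = C₁e^(3x) + C₂e^(-3x)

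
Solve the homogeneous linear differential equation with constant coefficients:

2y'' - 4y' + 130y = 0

Characteristic equation: 2r² - 4r + 130 = 0
Divide by 2: r² - 2r + 65 = 0
Roots: r = 1 ± 8i (complex conjugates)
General solution: y = e^x(C₁cos(8x) + C₂sin(8x))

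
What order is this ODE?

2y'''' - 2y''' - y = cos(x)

The order is 4 (highest derivative is of order 4).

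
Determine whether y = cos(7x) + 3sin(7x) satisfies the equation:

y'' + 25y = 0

Verification:
y'' = -49cos(7x) - 147sin(7x)
y'' + 25y ≠ 0 (frequency mismatch: got 49 instead of 25)

No, it is not a solution.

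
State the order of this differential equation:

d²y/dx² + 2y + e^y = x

The order is 2 (highest derivative is of order 2).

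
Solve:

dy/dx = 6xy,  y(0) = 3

General solution: y = Ce^(3x²)
Applying IC y(0) = 3:
Particular solution: y = 3e^(3x²)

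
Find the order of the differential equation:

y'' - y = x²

The order is 2 (highest derivative is of order 2).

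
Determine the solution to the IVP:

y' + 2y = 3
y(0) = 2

General solution: y = 3/2 + Ce^(-2x)
Applying y(0) = 2: C = 2 - 3/2 = 1/2
Particular solution: y = 3/2 + (1/2)e^(-2x)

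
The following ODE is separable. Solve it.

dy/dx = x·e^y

Separating variables and integrating:
-e^(-y) = x²/2 + C

General solution: y = -ln(C - x²/2)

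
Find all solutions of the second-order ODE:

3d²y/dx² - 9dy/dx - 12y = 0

Characteristic equation: 3r² - 9r - 12 = 0
Divide by 3: r² - 3r - 4 = 0
Roots: r = 4, -1 (distinct real)
General solution: y = C₁e^(4x) + C₂e^(-x)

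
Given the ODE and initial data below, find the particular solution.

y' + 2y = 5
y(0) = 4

General solution: y = 5/2 + Ce^(-2x)
Applying y(0) = 4: C = 4 - 5/2 = 3/2
Particular solution: y = 5/2 + (3/2)e^(-2x)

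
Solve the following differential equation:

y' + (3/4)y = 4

Using integrating factor method:

General solution: y = 16/3 + Ce^(-3x/4)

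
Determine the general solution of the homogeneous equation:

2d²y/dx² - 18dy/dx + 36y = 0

Characteristic equation: 2r² - 18r + 36 = 0
Divide by 2: r² - 9r + 18 = 0
Roots: r = 6, 3 (distinct real)
General solution: y = C₁e^(6x) + C₂e^(3x)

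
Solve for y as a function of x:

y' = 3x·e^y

Separating variables and integrating:
-e^(-y) = 3x²/2 + C

General solution: y = -ln(C - 3x²/2)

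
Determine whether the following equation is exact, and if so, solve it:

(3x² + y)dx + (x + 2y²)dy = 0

Verify exactness: ∂M/∂y = ∂N/∂x ✓
Find F(x,y) such that ∂F/∂x = M, ∂F/∂y = N
Solution: x³ + xy + 2y³/3 = C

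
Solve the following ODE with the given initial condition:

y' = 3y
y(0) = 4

General solution: y = Ce^(3x)
Applying IC y(0) = 4:
Particular solution: y = 4e^(3x)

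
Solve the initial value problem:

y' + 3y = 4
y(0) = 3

General solution: y = 4/3 + Ce^(-3x)
Applying y(0) = 3: C = 3 - 4/3 = 5/3
Particular solution: y = 4/3 + (5/3)e^(-3x)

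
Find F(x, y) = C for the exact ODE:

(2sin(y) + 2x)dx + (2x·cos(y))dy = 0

Verify exactness: ∂M/∂y = ∂N/∂x ✓
Find F(x,y) such that ∂F/∂x = M, ∂F/∂y = N
Solution: 2x·sin(y) + x² = C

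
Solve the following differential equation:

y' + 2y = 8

Using integrating factor method:

General solution: y = 4 + Ce^(-2x)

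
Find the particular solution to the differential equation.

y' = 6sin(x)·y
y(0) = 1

General solution: y = Ce^(-6cos(x))
Applying IC y(0) = 1:
Particular solution: y = e^(6(1-cos(x)))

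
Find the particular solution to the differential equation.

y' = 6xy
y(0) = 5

General solution: y = Ce^(3x²)
Applying IC y(0) = 5:
Particular solution: y = 5e^(3x²)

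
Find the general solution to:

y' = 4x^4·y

Separating variables and integrating:
ln|y| = 4x^5/5 + C

General solution: y = Ce^(4x^5/5)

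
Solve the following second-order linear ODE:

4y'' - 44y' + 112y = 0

Characteristic equation: 4r² - 44r + 112 = 0
Divide by 4: r² - 11r + 28 = 0
Roots: r = 7, 4 (distinct real)
General solution: y = C₁e^(7x) + C₂e^(4x)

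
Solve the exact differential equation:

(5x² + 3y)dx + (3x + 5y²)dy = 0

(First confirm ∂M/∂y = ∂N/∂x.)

Verify exactness: ∂M/∂y = ∂N/∂x ✓
Find F(x,y) such that ∂F/∂x = M, ∂F/∂y = N
Solution: 5x³/3 + 3xy + 5y³/3 = C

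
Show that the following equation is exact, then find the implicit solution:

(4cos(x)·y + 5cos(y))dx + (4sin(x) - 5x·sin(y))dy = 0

Verify exactness: ∂M/∂y = ∂N/∂x ✓
Find F(x,y) such that ∂F/∂x = M, ∂F/∂y = N
Solution: 4sin(x)·y + 5x·cos(y) = C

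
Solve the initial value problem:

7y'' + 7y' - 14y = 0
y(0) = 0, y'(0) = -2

General solution: y = C₁e^x + C₂e^(-2x)
Applying ICs: C₁ = -2/3, C₂ = 2/3
Particular solution: y = -(2/3)e^x + (2/3)e^(-2x)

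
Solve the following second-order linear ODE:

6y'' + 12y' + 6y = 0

Characteristic equation: 6r² + 12r + 6 = 0
Divide by 6: r² + 2r + 1 = 0
Factored: (r + 1)² = 0
Repeated root: r = -1
General solution: y = (C₁ + C₂x)e^(-x)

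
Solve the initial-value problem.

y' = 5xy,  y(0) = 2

General solution: y = Ce^(5x²/2)
Applying IC y(0) = 2:
Particular solution: y = 2e^(5x²/2)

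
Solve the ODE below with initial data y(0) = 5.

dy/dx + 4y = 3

General solution: y = 3/4 + Ce^(-4x)
Applying y(0) = 5: C = 5 - 3/4 = 17/4
Particular solution: y = 3/4 + (17/4)e^(-4x)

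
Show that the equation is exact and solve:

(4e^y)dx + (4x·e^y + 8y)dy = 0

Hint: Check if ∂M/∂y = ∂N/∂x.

Verify exactness: ∂M/∂y = ∂N/∂x ✓
Find F(x,y) such that ∂F/∂x = M, ∂F/∂y = N
Solution: 4x·e^y + 4y² = C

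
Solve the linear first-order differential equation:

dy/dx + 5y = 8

Using integrating factor method:

General solution: y = 8/5 + Ce^(-5x)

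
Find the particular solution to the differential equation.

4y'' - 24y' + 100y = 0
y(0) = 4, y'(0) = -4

General solution: y = e^(3x)(C₁cos(4x) + C₂sin(4x))
Complex roots r = 3 ± 4i
Applying ICs: C₁ = 4, C₂ = -4
Particular solution: y = e^(3x)(4cos(4x) - 4sin(4x))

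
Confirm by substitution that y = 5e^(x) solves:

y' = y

Verification:
y = 5e^(x)
y' = 5e^(x)
y = 5e^(x)
y' = y ✓

Yes, it is a solution.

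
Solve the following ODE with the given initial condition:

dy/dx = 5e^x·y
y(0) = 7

General solution: y = Ce^(5e^x)
Applying IC y(0) = 7:
Particular solution: y = 7e^(5(e^x - 1))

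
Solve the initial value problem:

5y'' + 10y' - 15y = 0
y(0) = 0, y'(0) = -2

General solution: y = C₁e^x + C₂e^(-3x)
Applying ICs: C₁ = -1/2, C₂ = 1/2
Particular solution: y = -(1/2)e^x + (1/2)e^(-3x)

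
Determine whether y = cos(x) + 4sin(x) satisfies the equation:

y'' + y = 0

Verification:
y'' = -cos(x) - 4sin(x)
y'' + y = 0 ✓

Yes, it is a solution.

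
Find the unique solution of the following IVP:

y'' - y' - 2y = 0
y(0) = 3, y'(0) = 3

General solution: y = C₁e^(2x) + C₂e^(-x)
Applying ICs: C₁ = 2, C₂ = 1
Particular solution: y = 2e^(2x) + e^(-x)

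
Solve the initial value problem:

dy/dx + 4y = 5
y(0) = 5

General solution: y = 5/4 + Ce^(-4x)
Applying y(0) = 5: C = 5 - 5/4 = 15/4
Particular solution: y = 5/4 + (15/4)e^(-4x)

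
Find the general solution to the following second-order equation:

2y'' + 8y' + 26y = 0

Characteristic equation: 2r² + 8r + 26 = 0
Divide by 2: r² + 4r + 13 = 0
Roots: r = -2 ± 3i (complex conjugates)
General solution: y = e^(-2x)(C₁cos(3x) + C₂sin(3x))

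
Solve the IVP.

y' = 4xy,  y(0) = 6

General solution: y = Ce^(2x²)
Applying IC y(0) = 6:
Particular solution: y = 6e^(2x²)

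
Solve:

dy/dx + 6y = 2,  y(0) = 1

General solution: y = 1/3 + Ce^(-6x)
Applying y(0) = 1: C = 1 - 1/3 = 2/3
Particular solution: y = 1/3 + (2/3)e^(-6x)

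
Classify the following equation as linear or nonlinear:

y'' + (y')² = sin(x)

Nonlinear ((y')² term)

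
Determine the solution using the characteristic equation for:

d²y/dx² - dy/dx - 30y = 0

Characteristic equation: r² - r - 30 = 0
Roots: r = 6, -5 (distinct real)
General solution: y = C₁e^(6x) + C₂e^(-5x)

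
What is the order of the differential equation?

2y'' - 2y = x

The order is 2 (highest derivative is of order 2).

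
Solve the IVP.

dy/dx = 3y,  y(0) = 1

General solution: y = Ce^(3x)
Applying IC y(0) = 1:
Particular solution: y = e^(3x)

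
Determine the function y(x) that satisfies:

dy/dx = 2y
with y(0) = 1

General solution: y = Ce^(2x)
Applying IC y(0) = 1:
Particular solution: y = e^(2x)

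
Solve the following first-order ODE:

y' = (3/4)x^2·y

Separating variables and integrating:
ln|y| = x^3/4 + C

General solution: y = Ce^(x^3/4)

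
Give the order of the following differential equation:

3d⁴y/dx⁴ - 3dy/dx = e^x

The order is 4 (highest derivative is of order 4).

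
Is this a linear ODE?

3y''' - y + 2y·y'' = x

No. Nonlinear (y·y'' term)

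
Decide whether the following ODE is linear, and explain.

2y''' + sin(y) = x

Nonlinear (sin(y) is nonlinear in y)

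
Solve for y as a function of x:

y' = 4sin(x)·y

Separating variables and integrating:
ln|y| = -4cos(x) + C

General solution: y = Ce^(-4cos(x))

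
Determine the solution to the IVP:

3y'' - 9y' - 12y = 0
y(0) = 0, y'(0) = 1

General solution: y = C₁e^(4x) + C₂e^(-x)
Applying ICs: C₁ = 1/5, C₂ = -1/5
Particular solution: y = (1/5)e^(4x) - (1/5)e^(-x)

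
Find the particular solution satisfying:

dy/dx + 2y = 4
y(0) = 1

General solution: y = 2 + Ce^(-2x)
Applying y(0) = 1: C = 1 - 2 = -1
Particular solution: y = 2 - e^(-2x)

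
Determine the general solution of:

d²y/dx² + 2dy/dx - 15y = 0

Characteristic equation: r² + 2r - 15 = 0
Roots: r = 3, -5 (distinct real)
General solution: y = C₁e^(3x) + C₂e^(-5x)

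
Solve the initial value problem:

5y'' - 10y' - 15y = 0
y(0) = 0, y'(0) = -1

General solution: y = C₁e^(3x) + C₂e^(-x)
Applying ICs: C₁ = -1/4, C₂ = 1/4
Particular solution: y = -(1/4)e^(3x) + (1/4)e^(-x)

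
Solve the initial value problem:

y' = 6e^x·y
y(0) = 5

General solution: y = Ce^(6e^x)
Applying IC y(0) = 5:
Particular solution: y = 5e^(6(e^x - 1))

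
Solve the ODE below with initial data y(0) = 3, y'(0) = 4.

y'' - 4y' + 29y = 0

General solution: y = e^(2x)(C₁cos(5x) + C₂sin(5x))
Complex roots r = 2 ± 5i
Applying ICs: C₁ = 3, C₂ = -2/5
Particular solution: y = e^(2x)(3cos(5x) - (2/5)sin(5x))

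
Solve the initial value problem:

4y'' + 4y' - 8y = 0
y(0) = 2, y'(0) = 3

General solution: y = C₁e^x + C₂e^(-2x)
Applying ICs: C₁ = 7/3, C₂ = -1/3
Particular solution: y = (7/3)e^x - (1/3)e^(-2x)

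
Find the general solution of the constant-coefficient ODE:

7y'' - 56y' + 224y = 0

Characteristic equation: 7r² - 56r + 224 = 0
Divide by 7: r² - 8r + 32 = 0
Roots: r = 4 ± 4i (complex conjugates)
General solution: y = e^(4x)(C₁cos(4x) + C₂sin(4x))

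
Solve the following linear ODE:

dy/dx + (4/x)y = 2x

Using integrating factor method:

General solution: y = (1/3)x^2 + Cx^(-4)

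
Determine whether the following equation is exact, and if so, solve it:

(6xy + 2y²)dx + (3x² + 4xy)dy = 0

Verify exactness: ∂M/∂y = ∂N/∂x ✓
Find F(x,y) such that ∂F/∂x = M, ∂F/∂y = N
Solution: 3x²y + 2xy² = C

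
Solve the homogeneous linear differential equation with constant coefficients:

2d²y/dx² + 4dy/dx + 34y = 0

Characteristic equation: 2r² + 4r + 34 = 0
Divide by 2: r² + 2r + 17 = 0
Roots: r = -1 ± 4i (complex conjugates)
General solution: y = e^(-x)(C₁cos(4x) + C₂sin(4x))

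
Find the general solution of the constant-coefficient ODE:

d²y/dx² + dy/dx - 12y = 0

Characteristic equation: r² + r - 12 = 0
Roots: r = 3, -4 (distinct real)
General solution: y = C₁e^(3x) + C₂e^(-4x)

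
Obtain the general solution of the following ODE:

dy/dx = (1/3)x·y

Separating variables and integrating:
ln|y| = x^2/6 + C

General solution: y = Ce^(x^2/6)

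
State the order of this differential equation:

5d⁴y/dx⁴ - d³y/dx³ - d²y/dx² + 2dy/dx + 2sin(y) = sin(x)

The order is 4 (highest derivative is of order 4).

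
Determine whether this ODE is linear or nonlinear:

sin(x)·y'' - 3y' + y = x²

Linear (y and its derivatives appear to the first power only, no products of y terms)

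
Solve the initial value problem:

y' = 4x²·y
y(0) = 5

General solution: y = Ce^(4x³/3)
Applying IC y(0) = 5:
Particular solution: y = 5e^(4x³/3)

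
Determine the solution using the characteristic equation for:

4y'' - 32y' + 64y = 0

Characteristic equation: 4r² - 32r + 64 = 0
Divide by 4: r² - 8r + 16 = 0
Factored: (r - 4)² = 0
Repeated root: r = 4
General solution: y = (C₁ + C₂x)e^(4x)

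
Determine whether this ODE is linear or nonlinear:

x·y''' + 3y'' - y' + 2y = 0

Linear (y and its derivatives appear to the first power only, no products of y terms)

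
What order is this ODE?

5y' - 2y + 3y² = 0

The order is 1 (highest derivative is of order 1).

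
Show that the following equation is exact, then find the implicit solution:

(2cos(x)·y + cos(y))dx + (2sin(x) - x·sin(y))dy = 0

Verify exactness: ∂M/∂y = ∂N/∂x ✓
Find F(x,y) such that ∂F/∂x = M, ∂F/∂y = N
Solution: 2sin(x)·y + x·cos(y) = C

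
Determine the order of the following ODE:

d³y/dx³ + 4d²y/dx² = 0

The order is 3 (highest derivative is of order 3).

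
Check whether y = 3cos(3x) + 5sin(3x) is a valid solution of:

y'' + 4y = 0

Verification:
y'' = -27cos(3x) - 45sin(3x)
y'' + 4y ≠ 0 (frequency mismatch: got 9 instead of 4)

No, it is not a solution.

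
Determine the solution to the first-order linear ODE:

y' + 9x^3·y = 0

Using integrating factor method:

General solution: y = Ce^(-9x^4/4)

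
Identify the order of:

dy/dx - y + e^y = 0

The order is 1 (highest derivative is of order 1).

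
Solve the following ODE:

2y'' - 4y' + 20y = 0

Characteristic equation: 2r² - 4r + 20 = 0
Divide by 2: r² - 2r + 10 = 0
Roots: r = 1 ± 3i (complex conjugates)
General solution: y = e^x(C₁cos(3x) + C₂sin(3x))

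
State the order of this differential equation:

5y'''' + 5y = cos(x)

The order is 4 (highest derivative is of order 4).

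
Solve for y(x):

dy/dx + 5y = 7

Using integrating factor method:

General solution: y = 7/5 + Ce^(-5x)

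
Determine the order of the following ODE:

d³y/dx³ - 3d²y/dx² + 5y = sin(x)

The order is 3 (highest derivative is of order 3).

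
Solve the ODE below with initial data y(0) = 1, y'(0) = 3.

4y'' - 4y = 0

General solution: y = C₁e^x + C₂e^(-x)
Applying ICs: C₁ = 2, C₂ = -1
Particular solution: y = 2e^x - e^(-x)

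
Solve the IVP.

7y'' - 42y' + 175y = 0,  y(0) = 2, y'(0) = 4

General solution: y = e^(3x)(C₁cos(4x) + C₂sin(4x))
Complex roots r = 3 ± 4i
Applying ICs: C₁ = 2, C₂ = -1/2
Particular solution: y = e^(3x)(2cos(4x) - (1/2)sin(4x))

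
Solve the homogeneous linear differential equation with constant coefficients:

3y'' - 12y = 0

Characteristic equation: 3r² - 12 = 0
Divide by 3: r² - 4 = 0
Roots: r = 2, -2 (distinct real)
General solution: y = C₁e^(2x) + C₂e^(-2x)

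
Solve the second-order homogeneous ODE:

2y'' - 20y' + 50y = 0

Characteristic equation: 2r² - 20r + 50 = 0
Divide by 2: r² - 10r + 25 = 0
Factored: (r - 5)² = 0
Repeated root: r = 5
General solution: y = (C₁ + C₂x)e^(5x)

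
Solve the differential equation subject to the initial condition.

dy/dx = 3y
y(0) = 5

General solution: y = Ce^(3x)
Applying IC y(0) = 5:
Particular solution: y = 5e^(3x)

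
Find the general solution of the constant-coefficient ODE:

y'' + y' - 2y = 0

Characteristic equation: r² + r - 2 = 0
Roots: r = 1, -2 (distinct real)
General solution: y = C₁e^x + C₂e^(-2x)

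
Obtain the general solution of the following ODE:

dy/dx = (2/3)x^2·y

Separating variables and integrating:
ln|y| = 2x^3/9 + C

General solution: y = Ce^(2x^3/9)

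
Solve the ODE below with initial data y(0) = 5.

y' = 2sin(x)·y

General solution: y = Ce^(-2cos(x))
Applying IC y(0) = 5:
Particular solution: y = 5e^(2(1-cos(x)))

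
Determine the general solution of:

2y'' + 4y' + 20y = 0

Characteristic equation: 2r² + 4r + 20 = 0
Divide by 2: r² + 2r + 10 = 0
Roots: r = -1 ± 3i (complex conjugates)
General solution: y = e^(-x)(C₁cos(3x) + C₂sin(3x))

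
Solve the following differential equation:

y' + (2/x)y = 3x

Using integrating factor method:

General solution: y = (3/4)x^2 + Cx^(-2)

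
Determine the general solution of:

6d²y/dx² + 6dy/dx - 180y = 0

Characteristic equation: 6r² + 6r - 180 = 0
Divide by 6: r² + r - 30 = 0
Roots: r = 5, -6 (distinct real)
General solution: y = C₁e^(5x) + C₂e^(-6x)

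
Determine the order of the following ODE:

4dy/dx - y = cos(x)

The order is 1 (highest derivative is of order 1).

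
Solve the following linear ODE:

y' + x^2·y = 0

Using integrating factor method:

General solution: y = Ce^(-x^3/3)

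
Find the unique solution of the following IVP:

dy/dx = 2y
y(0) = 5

General solution: y = Ce^(2x)
Applying IC y(0) = 5:
Particular solution: y = 5e^(2x)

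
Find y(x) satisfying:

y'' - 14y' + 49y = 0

Characteristic equation: r² - 14r + 49 = 0
Factored: (r - 7)² = 0
Repeated root: r = 7
General solution: y = (C₁ + C₂x)e^(7x)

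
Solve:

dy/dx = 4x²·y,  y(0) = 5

General solution: y = Ce^(4x³/3)
Applying IC y(0) = 5:
Particular solution: y = 5e^(4x³/3)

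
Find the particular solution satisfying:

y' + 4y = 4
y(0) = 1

General solution: y = 1 + Ce^(-4x)
Applying y(0) = 1: C = 1 - 1 = 0
Particular solution: y = 1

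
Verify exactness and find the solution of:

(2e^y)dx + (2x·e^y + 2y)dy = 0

Verify exactness: ∂M/∂y = ∂N/∂x ✓
Find F(x,y) such that ∂F/∂x = M, ∂F/∂y = N
Solution: 2x·e^y + y² = C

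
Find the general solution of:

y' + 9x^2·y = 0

Using integrating factor method:

General solution: y = Ce^(-3x^3)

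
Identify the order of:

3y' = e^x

The order is 1 (highest derivative is of order 1).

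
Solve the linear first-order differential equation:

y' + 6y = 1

Using integrating factor method:

General solution: y = 1/6 + Ce^(-6x)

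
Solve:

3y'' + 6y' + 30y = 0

Characteristic equation: 3r² + 6r + 30 = 0
Divide by 3: r² + 2r + 10 = 0
Roots: r = -1 ± 3i (complex conjugates)
General solution: y = e^(-x)(C₁cos(3x) + C₂sin(3x))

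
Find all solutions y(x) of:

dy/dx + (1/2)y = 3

Using integrating factor method:

General solution: y = 6 + Ce^(-x/2)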